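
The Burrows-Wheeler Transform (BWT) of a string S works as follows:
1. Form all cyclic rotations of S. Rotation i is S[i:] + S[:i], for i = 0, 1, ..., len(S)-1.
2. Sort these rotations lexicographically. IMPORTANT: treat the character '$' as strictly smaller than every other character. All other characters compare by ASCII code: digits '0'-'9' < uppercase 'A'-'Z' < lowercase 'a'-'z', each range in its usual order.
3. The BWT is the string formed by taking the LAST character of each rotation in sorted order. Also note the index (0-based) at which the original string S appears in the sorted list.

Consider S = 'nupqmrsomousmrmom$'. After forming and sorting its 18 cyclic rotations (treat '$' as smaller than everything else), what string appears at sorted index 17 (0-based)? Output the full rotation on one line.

All 18 rotations (rotation i = S[i:]+S[:i]):
  rot[0] = nupqmrsomousmrmom$
  rot[1] = upqmrsomousmrmom$n
  rot[2] = pqmrsomousmrmom$nu
  rot[3] = qmrsomousmrmom$nup
  rot[4] = mrsomousmrmom$nupq
  rot[5] = rsomousmrmom$nupqm
  rot[6] = somousmrmom$nupqmr
  rot[7] = omousmrmom$nupqmrs
  rot[8] = mousmrmom$nupqmrso
  rot[9] = ousmrmom$nupqmrsom
  rot[10] = usmrmom$nupqmrsomo
  rot[11] = smrmom$nupqmrsomou
  rot[12] = mrmom$nupqmrsomous
  rot[13] = rmom$nupqmrsomousm
  rot[14] = mom$nupqmrsomousmr
  rot[15] = om$nupqmrsomousmrm
  rot[16] = m$nupqmrsomousmrmo
  rot[17] = $nupqmrsomousmrmom
Sorted (with $ < everything):
  sorted[0] = $nupqmrsomousmrmom
  sorted[1] = m$nupqmrsomousmrmo
  sorted[2] = mom$nupqmrsomousmr
  sorted[3] = mousmrmom$nupqmrso
  sorted[4] = mrmom$nupqmrsomous
  sorted[5] = mrsomousmrmom$nupq
  sorted[6] = nupqmrsomousmrmom$
  sorted[7] = om$nupqmrsomousmrm
  sorted[8] = omousmrmom$nupqmrs
  sorted[9] = ousmrmom$nupqmrsom
  sorted[10] = pqmrsomousmrmom$nu
  sorted[11] = qmrsomousmrmom$nup
  sorted[12] = rmom$nupqmrsomousm
  sorted[13] = rsomousmrmom$nupqm
  sorted[14] = smrmom$nupqmrsomou
  sorted[15] = somousmrmom$nupqmr
  sorted[16] = upqmrsomousmrmom$n
  sorted[17] = usmrmom$nupqmrsomo
sorted[17] = usmrmom$nupqmrsomo

Answer: usmrmom$nupqmrsomo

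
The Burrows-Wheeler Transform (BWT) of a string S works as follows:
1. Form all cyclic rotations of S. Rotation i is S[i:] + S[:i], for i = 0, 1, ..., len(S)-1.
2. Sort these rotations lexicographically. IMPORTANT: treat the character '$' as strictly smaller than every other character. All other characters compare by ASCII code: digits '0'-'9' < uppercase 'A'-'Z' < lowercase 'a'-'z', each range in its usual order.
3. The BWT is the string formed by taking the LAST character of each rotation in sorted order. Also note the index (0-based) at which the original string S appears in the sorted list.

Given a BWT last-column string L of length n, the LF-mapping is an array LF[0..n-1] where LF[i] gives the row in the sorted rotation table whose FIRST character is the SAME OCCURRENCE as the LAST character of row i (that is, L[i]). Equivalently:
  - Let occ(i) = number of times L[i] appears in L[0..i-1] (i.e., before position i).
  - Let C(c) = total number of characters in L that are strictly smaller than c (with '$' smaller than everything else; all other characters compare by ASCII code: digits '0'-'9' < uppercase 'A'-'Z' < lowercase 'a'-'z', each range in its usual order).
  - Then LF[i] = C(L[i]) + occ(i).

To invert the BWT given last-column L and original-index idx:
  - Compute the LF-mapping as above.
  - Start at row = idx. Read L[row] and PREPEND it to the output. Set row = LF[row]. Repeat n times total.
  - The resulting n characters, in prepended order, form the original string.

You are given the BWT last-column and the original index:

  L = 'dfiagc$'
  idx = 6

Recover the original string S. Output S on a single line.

LF mapping: 3 4 6 1 5 2 0
Walk LF starting at row 6, prepending L[row]:
  step 1: row=6, L[6]='$', prepend. Next row=LF[6]=0
  step 2: row=0, L[0]='d', prepend. Next row=LF[0]=3
  step 3: row=3, L[3]='a', prepend. Next row=LF[3]=1
  step 4: row=1, L[1]='f', prepend. Next row=LF[1]=4
  step 5: row=4, L[4]='g', prepend. Next row=LF[4]=5
  step 6: row=5, L[5]='c', prepend. Next row=LF[5]=2
  step 7: row=2, L[2]='i', prepend. Next row=LF[2]=6
Reversed output: icgfad$

Answer: icgfad$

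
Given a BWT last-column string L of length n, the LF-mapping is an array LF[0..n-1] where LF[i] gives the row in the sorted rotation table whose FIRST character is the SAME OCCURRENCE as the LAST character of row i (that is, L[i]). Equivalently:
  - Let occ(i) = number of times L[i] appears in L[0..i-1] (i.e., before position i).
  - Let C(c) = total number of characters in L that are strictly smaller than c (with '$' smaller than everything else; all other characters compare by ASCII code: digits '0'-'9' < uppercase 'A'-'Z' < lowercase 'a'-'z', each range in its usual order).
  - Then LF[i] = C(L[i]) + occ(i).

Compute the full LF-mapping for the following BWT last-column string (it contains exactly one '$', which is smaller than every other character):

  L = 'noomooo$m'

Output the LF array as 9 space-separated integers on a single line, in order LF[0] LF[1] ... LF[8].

Char counts: '$':1, 'm':2, 'n':1, 'o':5
C (first-col start): C('$')=0, C('m')=1, C('n')=3, C('o')=4
L[0]='n': occ=0, LF[0]=C('n')+0=3+0=3
L[1]='o': occ=0, LF[1]=C('o')+0=4+0=4
L[2]='o': occ=1, LF[2]=C('o')+1=4+1=5
L[3]='m': occ=0, LF[3]=C('m')+0=1+0=1
L[4]='o': occ=2, LF[4]=C('o')+2=4+2=6
L[5]='o': occ=3, LF[5]=C('o')+3=4+3=7
L[6]='o': occ=4, LF[6]=C('o')+4=4+4=8
L[7]='$': occ=0, LF[7]=C('$')+0=0+0=0
L[8]='m': occ=1, LF[8]=C('m')+1=1+1=2

Answer: 3 4 5 1 6 7 8 0 2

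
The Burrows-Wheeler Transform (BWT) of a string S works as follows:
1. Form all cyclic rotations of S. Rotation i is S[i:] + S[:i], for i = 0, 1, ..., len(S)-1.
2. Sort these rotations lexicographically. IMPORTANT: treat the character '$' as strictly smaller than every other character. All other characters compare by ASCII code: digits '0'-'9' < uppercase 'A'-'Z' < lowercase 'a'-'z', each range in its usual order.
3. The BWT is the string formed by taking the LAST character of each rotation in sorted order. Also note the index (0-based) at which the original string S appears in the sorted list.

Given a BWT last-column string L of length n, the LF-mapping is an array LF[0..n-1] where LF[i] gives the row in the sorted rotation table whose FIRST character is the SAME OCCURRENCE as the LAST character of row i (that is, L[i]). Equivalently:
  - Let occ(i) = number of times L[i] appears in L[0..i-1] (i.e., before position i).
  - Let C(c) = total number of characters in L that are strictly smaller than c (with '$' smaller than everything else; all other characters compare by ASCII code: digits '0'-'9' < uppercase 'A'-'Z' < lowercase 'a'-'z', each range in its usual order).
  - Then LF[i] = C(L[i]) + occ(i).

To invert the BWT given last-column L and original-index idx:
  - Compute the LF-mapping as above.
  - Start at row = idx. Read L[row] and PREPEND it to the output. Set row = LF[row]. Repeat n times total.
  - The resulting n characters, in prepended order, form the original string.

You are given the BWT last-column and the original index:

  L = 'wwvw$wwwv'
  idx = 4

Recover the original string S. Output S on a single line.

Answer: wvvwwwww$

Derivation:
LF mapping: 3 4 1 5 0 6 7 8 2
Walk LF starting at row 4, prepending L[row]:
  step 1: row=4, L[4]='$', prepend. Next row=LF[4]=0
  step 2: row=0, L[0]='w', prepend. Next row=LF[0]=3
  step 3: row=3, L[3]='w', prepend. Next row=LF[3]=5
  step 4: row=5, L[5]='w', prepend. Next row=LF[5]=6
  step 5: row=6, L[6]='w', prepend. Next row=LF[6]=7
  step 6: row=7, L[7]='w', prepend. Next row=LF[7]=8
  step 7: row=8, L[8]='v', prepend. Next row=LF[8]=2
  step 8: row=2, L[2]='v', prepend. Next row=LF[2]=1
  step 9: row=1, L[1]='w', prepend. Next row=LF[1]=4
Reversed output: wvvwwwww$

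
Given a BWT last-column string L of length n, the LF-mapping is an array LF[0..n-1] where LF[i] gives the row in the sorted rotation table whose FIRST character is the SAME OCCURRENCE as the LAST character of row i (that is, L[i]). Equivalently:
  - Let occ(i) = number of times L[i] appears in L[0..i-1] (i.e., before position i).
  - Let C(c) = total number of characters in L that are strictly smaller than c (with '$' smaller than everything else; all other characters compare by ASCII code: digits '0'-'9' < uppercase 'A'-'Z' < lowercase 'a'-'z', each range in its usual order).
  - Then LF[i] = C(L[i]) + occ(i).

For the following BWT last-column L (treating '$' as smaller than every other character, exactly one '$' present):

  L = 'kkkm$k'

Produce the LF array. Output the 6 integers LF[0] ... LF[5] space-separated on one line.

Char counts: '$':1, 'k':4, 'm':1
C (first-col start): C('$')=0, C('k')=1, C('m')=5
L[0]='k': occ=0, LF[0]=C('k')+0=1+0=1
L[1]='k': occ=1, LF[1]=C('k')+1=1+1=2
L[2]='k': occ=2, LF[2]=C('k')+2=1+2=3
L[3]='m': occ=0, LF[3]=C('m')+0=5+0=5
L[4]='$': occ=0, LF[4]=C('$')+0=0+0=0
L[5]='k': occ=3, LF[5]=C('k')+3=1+3=4

Answer: 1 2 3 5 0 4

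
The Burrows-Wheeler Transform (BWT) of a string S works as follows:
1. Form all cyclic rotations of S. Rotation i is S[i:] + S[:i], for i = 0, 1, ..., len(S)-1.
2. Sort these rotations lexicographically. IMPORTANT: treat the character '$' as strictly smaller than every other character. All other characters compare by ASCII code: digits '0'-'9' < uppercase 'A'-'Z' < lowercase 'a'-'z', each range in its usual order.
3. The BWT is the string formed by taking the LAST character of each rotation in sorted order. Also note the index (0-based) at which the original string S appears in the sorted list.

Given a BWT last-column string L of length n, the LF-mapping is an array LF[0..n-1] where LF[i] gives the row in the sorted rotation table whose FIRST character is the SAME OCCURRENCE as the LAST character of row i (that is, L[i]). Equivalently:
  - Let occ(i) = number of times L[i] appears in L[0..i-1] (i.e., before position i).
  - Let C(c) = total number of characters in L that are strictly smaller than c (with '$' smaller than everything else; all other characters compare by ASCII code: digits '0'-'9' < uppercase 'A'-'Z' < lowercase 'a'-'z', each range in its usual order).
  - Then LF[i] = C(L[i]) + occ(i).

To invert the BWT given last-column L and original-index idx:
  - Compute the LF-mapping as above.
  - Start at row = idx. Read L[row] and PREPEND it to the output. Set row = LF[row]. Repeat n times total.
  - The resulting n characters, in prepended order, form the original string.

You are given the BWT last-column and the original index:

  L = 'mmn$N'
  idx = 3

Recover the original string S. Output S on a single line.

LF mapping: 2 3 4 0 1
Walk LF starting at row 3, prepending L[row]:
  step 1: row=3, L[3]='$', prepend. Next row=LF[3]=0
  step 2: row=0, L[0]='m', prepend. Next row=LF[0]=2
  step 3: row=2, L[2]='n', prepend. Next row=LF[2]=4
  step 4: row=4, L[4]='N', prepend. Next row=LF[4]=1
  step 5: row=1, L[1]='m', prepend. Next row=LF[1]=3
Reversed output: mNnm$

Answer: mNnm$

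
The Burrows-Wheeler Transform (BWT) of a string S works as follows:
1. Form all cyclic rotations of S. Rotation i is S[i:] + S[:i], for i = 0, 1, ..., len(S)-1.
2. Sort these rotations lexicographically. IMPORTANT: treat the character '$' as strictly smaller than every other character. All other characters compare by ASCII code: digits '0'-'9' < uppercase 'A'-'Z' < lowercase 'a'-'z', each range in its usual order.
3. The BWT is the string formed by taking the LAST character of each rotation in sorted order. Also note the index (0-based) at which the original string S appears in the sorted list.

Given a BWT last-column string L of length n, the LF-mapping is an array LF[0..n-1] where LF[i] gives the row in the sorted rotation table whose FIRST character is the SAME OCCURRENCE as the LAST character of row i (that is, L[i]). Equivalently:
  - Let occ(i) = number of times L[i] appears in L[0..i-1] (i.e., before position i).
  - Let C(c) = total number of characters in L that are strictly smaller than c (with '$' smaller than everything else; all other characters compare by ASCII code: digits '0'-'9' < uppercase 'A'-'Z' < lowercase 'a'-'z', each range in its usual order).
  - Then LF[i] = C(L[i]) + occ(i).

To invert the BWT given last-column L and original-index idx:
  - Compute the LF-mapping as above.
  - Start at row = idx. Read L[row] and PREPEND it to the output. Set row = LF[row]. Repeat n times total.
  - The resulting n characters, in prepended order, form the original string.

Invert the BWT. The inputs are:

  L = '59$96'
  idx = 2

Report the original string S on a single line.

LF mapping: 1 3 0 4 2
Walk LF starting at row 2, prepending L[row]:
  step 1: row=2, L[2]='$', prepend. Next row=LF[2]=0
  step 2: row=0, L[0]='5', prepend. Next row=LF[0]=1
  step 3: row=1, L[1]='9', prepend. Next row=LF[1]=3
  step 4: row=3, L[3]='9', prepend. Next row=LF[3]=4
  step 5: row=4, L[4]='6', prepend. Next row=LF[4]=2
Reversed output: 6995$

Answer: 6995$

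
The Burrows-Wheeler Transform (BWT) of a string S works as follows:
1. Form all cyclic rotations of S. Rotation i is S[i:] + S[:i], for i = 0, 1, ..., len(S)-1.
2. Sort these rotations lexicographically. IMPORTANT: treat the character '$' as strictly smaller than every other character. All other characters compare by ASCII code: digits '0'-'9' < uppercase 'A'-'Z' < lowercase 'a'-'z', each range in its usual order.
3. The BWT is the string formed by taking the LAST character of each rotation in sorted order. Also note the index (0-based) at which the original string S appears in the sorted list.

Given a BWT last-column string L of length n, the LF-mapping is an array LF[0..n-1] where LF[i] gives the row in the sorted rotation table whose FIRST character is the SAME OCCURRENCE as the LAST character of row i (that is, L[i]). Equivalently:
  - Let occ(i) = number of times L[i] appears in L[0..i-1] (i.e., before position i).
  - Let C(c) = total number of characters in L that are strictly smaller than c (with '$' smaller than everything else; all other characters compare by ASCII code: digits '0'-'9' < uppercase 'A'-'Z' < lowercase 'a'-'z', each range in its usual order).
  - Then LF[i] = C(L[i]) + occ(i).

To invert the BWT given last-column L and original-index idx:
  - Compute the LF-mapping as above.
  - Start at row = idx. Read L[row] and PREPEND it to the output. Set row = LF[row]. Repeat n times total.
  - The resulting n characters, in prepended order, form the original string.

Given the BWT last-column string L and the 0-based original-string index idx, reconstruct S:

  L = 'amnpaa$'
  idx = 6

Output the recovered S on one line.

Answer: panama$

Derivation:
LF mapping: 1 4 5 6 2 3 0
Walk LF starting at row 6, prepending L[row]:
  step 1: row=6, L[6]='$', prepend. Next row=LF[6]=0
  step 2: row=0, L[0]='a', prepend. Next row=LF[0]=1
  step 3: row=1, L[1]='m', prepend. Next row=LF[1]=4
  step 4: row=4, L[4]='a', prepend. Next row=LF[4]=2
  step 5: row=2, L[2]='n', prepend. Next row=LF[2]=5
  step 6: row=5, L[5]='a', prepend. Next row=LF[5]=3
  step 7: row=3, L[3]='p', prepend. Next row=LF[3]=6
Reversed output: panama$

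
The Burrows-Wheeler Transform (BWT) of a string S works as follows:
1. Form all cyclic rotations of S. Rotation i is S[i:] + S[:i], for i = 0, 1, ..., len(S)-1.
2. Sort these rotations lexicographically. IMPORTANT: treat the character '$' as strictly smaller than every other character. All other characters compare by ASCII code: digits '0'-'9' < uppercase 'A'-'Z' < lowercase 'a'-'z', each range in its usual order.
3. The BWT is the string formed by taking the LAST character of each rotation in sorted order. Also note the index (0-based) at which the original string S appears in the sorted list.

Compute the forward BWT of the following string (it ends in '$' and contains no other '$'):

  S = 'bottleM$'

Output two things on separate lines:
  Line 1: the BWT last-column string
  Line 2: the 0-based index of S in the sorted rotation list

All 8 rotations (rotation i = S[i:]+S[:i]):
  rot[0] = bottleM$
  rot[1] = ottleM$b
  rot[2] = ttleM$bo
  rot[3] = tleM$bot
  rot[4] = leM$bott
  rot[5] = eM$bottl
  rot[6] = M$bottle
  rot[7] = $bottleM
Sorted (with $ < everything):
  sorted[0] = $bottleM  (last char: 'M')
  sorted[1] = M$bottle  (last char: 'e')
  sorted[2] = bottleM$  (last char: '$')
  sorted[3] = eM$bottl  (last char: 'l')
  sorted[4] = leM$bott  (last char: 't')
  sorted[5] = ottleM$b  (last char: 'b')
  sorted[6] = tleM$bot  (last char: 't')
  sorted[7] = ttleM$bo  (last char: 'o')
Last column: Me$ltbto
Original string S is at sorted index 2

Answer: Me$ltbto
2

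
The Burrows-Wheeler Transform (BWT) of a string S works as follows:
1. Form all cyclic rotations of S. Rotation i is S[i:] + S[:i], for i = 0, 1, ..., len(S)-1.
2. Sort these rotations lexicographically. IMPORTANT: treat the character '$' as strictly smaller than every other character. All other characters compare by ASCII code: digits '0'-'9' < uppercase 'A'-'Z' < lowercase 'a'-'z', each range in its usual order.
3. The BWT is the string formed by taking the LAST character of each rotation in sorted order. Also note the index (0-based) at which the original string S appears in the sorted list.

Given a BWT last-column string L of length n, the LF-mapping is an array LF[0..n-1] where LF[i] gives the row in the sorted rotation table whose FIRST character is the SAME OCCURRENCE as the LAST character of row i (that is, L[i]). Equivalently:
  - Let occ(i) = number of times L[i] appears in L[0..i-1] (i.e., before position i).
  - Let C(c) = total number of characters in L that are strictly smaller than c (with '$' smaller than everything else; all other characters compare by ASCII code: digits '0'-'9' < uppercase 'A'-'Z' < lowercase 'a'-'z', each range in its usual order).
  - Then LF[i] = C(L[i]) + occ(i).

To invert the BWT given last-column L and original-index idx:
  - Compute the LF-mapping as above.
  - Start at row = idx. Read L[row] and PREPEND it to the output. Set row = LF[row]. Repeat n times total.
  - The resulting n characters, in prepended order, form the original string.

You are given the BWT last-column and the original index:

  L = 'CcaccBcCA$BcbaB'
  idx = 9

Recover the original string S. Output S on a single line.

Answer: bcBccBcAacCaBC$

Derivation:
LF mapping: 5 10 7 11 12 2 13 6 1 0 3 14 9 8 4
Walk LF starting at row 9, prepending L[row]:
  step 1: row=9, L[9]='$', prepend. Next row=LF[9]=0
  step 2: row=0, L[0]='C', prepend. Next row=LF[0]=5
  step 3: row=5, L[5]='B', prepend. Next row=LF[5]=2
  step 4: row=2, L[2]='a', prepend. Next row=LF[2]=7
  step 5: row=7, L[7]='C', prepend. Next row=LF[7]=6
  step 6: row=6, L[6]='c', prepend. Next row=LF[6]=13
  step 7: row=13, L[13]='a', prepend. Next row=LF[13]=8
  step 8: row=8, L[8]='A', prepend. Next row=LF[8]=1
  step 9: row=1, L[1]='c', prepend. Next row=LF[1]=10
  step 10: row=10, L[10]='B', prepend. Next row=LF[10]=3
  step 11: row=3, L[3]='c', prepend. Next row=LF[3]=11
  step 12: row=11, L[11]='c', prepend. Next row=LF[11]=14
  step 13: row=14, L[14]='B', prepend. Next row=LF[14]=4
  step 14: row=4, L[4]='c', prepend. Next row=LF[4]=12
  step 15: row=12, L[12]='b', prepend. Next row=LF[12]=9
Reversed output: bcBccBcAacCaBC$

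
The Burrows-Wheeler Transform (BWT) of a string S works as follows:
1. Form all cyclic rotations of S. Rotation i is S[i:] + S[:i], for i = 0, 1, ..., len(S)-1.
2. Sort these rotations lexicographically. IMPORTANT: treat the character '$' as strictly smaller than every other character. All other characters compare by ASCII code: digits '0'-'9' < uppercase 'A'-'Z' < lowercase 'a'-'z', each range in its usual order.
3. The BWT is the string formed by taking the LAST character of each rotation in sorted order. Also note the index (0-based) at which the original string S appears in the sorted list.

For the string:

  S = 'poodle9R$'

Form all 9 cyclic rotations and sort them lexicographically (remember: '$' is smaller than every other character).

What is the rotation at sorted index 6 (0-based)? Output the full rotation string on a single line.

All 9 rotations (rotation i = S[i:]+S[:i]):
  rot[0] = poodle9R$
  rot[1] = oodle9R$p
  rot[2] = odle9R$po
  rot[3] = dle9R$poo
  rot[4] = le9R$pood
  rot[5] = e9R$poodl
  rot[6] = 9R$poodle
  rot[7] = R$poodle9
  rot[8] = $poodle9R
Sorted (with $ < everything):
  sorted[0] = $poodle9R
  sorted[1] = 9R$poodle
  sorted[2] = R$poodle9
  sorted[3] = dle9R$poo
  sorted[4] = e9R$poodl
  sorted[5] = le9R$pood
  sorted[6] = odle9R$po
  sorted[7] = oodle9R$p
  sorted[8] = poodle9R$
sorted[6] = odle9R$po

Answer: odle9R$po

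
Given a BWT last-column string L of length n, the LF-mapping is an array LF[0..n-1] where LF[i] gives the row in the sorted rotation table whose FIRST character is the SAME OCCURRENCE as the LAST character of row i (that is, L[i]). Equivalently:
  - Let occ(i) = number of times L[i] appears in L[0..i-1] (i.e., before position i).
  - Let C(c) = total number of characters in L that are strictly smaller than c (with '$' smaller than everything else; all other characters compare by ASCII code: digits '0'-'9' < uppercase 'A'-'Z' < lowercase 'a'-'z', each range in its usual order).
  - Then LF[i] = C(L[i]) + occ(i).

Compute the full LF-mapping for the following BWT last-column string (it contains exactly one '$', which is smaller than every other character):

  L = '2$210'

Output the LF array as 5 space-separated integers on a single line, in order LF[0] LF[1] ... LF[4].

Char counts: '$':1, '0':1, '1':1, '2':2
C (first-col start): C('$')=0, C('0')=1, C('1')=2, C('2')=3
L[0]='2': occ=0, LF[0]=C('2')+0=3+0=3
L[1]='$': occ=0, LF[1]=C('$')+0=0+0=0
L[2]='2': occ=1, LF[2]=C('2')+1=3+1=4
L[3]='1': occ=0, LF[3]=C('1')+0=2+0=2
L[4]='0': occ=0, LF[4]=C('0')+0=1+0=1

Answer: 3 0 4 2 1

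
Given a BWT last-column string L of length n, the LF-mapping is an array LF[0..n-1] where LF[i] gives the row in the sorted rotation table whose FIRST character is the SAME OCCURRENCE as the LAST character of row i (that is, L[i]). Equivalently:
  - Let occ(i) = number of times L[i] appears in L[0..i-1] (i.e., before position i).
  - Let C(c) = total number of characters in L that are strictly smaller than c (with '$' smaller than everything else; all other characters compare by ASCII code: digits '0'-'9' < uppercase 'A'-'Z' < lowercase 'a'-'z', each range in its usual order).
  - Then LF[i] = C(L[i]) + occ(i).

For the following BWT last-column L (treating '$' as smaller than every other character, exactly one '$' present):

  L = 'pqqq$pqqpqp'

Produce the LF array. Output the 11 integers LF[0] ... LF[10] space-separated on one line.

Char counts: '$':1, 'p':4, 'q':6
C (first-col start): C('$')=0, C('p')=1, C('q')=5
L[0]='p': occ=0, LF[0]=C('p')+0=1+0=1
L[1]='q': occ=0, LF[1]=C('q')+0=5+0=5
L[2]='q': occ=1, LF[2]=C('q')+1=5+1=6
L[3]='q': occ=2, LF[3]=C('q')+2=5+2=7
L[4]='$': occ=0, LF[4]=C('$')+0=0+0=0
L[5]='p': occ=1, LF[5]=C('p')+1=1+1=2
L[6]='q': occ=3, LF[6]=C('q')+3=5+3=8
L[7]='q': occ=4, LF[7]=C('q')+4=5+4=9
L[8]='p': occ=2, LF[8]=C('p')+2=1+2=3
L[9]='q': occ=5, LF[9]=C('q')+5=5+5=10
L[10]='p': occ=3, LF[10]=C('p')+3=1+3=4

Answer: 1 5 6 7 0 2 8 9 3 10 4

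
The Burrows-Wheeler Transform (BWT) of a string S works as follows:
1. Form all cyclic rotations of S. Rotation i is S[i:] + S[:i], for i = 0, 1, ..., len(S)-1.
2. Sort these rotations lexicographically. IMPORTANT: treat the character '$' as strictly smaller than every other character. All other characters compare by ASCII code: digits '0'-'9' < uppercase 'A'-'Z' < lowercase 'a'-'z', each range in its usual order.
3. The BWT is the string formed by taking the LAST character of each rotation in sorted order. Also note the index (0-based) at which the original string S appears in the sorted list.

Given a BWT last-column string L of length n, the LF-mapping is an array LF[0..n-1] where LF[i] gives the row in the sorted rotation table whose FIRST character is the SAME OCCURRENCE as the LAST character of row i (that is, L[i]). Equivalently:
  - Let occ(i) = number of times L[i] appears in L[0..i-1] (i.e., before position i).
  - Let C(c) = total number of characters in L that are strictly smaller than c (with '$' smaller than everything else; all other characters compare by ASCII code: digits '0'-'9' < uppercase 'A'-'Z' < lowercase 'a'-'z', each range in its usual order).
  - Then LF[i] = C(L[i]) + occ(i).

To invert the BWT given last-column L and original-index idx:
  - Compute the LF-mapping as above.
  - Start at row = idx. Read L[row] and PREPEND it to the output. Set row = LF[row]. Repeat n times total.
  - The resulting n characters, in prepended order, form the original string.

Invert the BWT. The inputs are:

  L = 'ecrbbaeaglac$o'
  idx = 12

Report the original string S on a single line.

LF mapping: 8 6 13 4 5 1 9 2 10 11 3 7 0 12
Walk LF starting at row 12, prepending L[row]:
  step 1: row=12, L[12]='$', prepend. Next row=LF[12]=0
  step 2: row=0, L[0]='e', prepend. Next row=LF[0]=8
  step 3: row=8, L[8]='g', prepend. Next row=LF[8]=10
  step 4: row=10, L[10]='a', prepend. Next row=LF[10]=3
  step 5: row=3, L[3]='b', prepend. Next row=LF[3]=4
  step 6: row=4, L[4]='b', prepend. Next row=LF[4]=5
  step 7: row=5, L[5]='a', prepend. Next row=LF[5]=1
  step 8: row=1, L[1]='c', prepend. Next row=LF[1]=6
  step 9: row=6, L[6]='e', prepend. Next row=LF[6]=9
  step 10: row=9, L[9]='l', prepend. Next row=LF[9]=11
  step 11: row=11, L[11]='c', prepend. Next row=LF[11]=7
  step 12: row=7, L[7]='a', prepend. Next row=LF[7]=2
  step 13: row=2, L[2]='r', prepend. Next row=LF[2]=13
  step 14: row=13, L[13]='o', prepend. Next row=LF[13]=12
Reversed output: oraclecabbage$

Answer: oraclecabbage$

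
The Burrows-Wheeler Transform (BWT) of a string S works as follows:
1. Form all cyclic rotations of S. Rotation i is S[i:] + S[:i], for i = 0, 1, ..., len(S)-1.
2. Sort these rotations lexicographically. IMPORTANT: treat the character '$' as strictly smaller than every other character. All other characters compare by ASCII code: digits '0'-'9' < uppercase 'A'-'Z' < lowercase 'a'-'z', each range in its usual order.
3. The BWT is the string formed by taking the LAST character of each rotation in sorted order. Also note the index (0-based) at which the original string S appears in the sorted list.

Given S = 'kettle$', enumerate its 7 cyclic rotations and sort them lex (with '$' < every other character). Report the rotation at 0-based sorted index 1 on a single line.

All 7 rotations (rotation i = S[i:]+S[:i]):
  rot[0] = kettle$
  rot[1] = ettle$k
  rot[2] = ttle$ke
  rot[3] = tle$ket
  rot[4] = le$kett
  rot[5] = e$kettl
  rot[6] = $kettle
Sorted (with $ < everything):
  sorted[0] = $kettle
  sorted[1] = e$kettl
  sorted[2] = ettle$k
  sorted[3] = kettle$
  sorted[4] = le$kett
  sorted[5] = tle$ket
  sorted[6] = ttle$ke
sorted[1] = e$kettl

Answer: e$kettl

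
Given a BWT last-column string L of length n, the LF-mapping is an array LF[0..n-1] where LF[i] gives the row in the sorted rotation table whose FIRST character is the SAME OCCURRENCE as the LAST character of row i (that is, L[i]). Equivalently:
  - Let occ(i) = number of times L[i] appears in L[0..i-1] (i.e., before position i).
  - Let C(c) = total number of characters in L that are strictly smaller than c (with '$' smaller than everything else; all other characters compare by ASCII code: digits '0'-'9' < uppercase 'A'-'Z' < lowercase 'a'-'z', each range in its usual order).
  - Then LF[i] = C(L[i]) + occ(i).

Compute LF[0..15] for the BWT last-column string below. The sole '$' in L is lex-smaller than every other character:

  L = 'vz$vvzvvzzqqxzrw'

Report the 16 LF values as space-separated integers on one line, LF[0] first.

Char counts: '$':1, 'q':2, 'r':1, 'v':5, 'w':1, 'x':1, 'z':5
C (first-col start): C('$')=0, C('q')=1, C('r')=3, C('v')=4, C('w')=9, C('x')=10, C('z')=11
L[0]='v': occ=0, LF[0]=C('v')+0=4+0=4
L[1]='z': occ=0, LF[1]=C('z')+0=11+0=11
L[2]='$': occ=0, LF[2]=C('$')+0=0+0=0
L[3]='v': occ=1, LF[3]=C('v')+1=4+1=5
L[4]='v': occ=2, LF[4]=C('v')+2=4+2=6
L[5]='z': occ=1, LF[5]=C('z')+1=11+1=12
L[6]='v': occ=3, LF[6]=C('v')+3=4+3=7
L[7]='v': occ=4, LF[7]=C('v')+4=4+4=8
L[8]='z': occ=2, LF[8]=C('z')+2=11+2=13
L[9]='z': occ=3, LF[9]=C('z')+3=11+3=14
L[10]='q': occ=0, LF[10]=C('q')+0=1+0=1
L[11]='q': occ=1, LF[11]=C('q')+1=1+1=2
L[12]='x': occ=0, LF[12]=C('x')+0=10+0=10
L[13]='z': occ=4, LF[13]=C('z')+4=11+4=15
L[14]='r': occ=0, LF[14]=C('r')+0=3+0=3
L[15]='w': occ=0, LF[15]=C('w')+0=9+0=9

Answer: 4 11 0 5 6 12 7 8 13 14 1 2 10 15 3 9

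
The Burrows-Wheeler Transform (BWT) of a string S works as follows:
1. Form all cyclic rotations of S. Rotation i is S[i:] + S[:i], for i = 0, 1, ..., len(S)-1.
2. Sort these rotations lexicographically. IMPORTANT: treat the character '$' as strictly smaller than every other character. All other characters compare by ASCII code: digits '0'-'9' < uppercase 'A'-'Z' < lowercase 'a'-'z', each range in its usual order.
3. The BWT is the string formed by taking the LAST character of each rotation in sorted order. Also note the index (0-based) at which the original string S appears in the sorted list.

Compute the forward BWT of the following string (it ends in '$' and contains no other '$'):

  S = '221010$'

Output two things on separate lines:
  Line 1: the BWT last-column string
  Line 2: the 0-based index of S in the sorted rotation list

All 7 rotations (rotation i = S[i:]+S[:i]):
  rot[0] = 221010$
  rot[1] = 21010$2
  rot[2] = 1010$22
  rot[3] = 010$221
  rot[4] = 10$2210
  rot[5] = 0$22101
  rot[6] = $221010
Sorted (with $ < everything):
  sorted[0] = $221010  (last char: '0')
  sorted[1] = 0$22101  (last char: '1')
  sorted[2] = 010$221  (last char: '1')
  sorted[3] = 10$2210  (last char: '0')
  sorted[4] = 1010$22  (last char: '2')
  sorted[5] = 21010$2  (last char: '2')
  sorted[6] = 221010$  (last char: '$')
Last column: 011022$
Original string S is at sorted index 6

Answer: 011022$
6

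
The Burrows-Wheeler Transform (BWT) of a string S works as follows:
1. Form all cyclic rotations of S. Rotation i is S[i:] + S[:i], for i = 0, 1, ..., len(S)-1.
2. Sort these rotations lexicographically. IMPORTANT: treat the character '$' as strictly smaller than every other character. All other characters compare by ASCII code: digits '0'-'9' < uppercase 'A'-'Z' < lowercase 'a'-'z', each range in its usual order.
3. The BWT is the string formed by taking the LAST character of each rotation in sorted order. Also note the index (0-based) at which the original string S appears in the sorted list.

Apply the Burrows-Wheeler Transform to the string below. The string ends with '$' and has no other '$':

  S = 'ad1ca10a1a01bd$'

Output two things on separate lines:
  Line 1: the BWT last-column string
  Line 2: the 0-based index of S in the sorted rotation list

Answer: da1aa0d1c0$11ba
10

Derivation:
All 15 rotations (rotation i = S[i:]+S[:i]):
  rot[0] = ad1ca10a1a01bd$
  rot[1] = d1ca10a1a01bd$a
  rot[2] = 1ca10a1a01bd$ad
  rot[3] = ca10a1a01bd$ad1
  rot[4] = a10a1a01bd$ad1c
  rot[5] = 10a1a01bd$ad1ca
  rot[6] = 0a1a01bd$ad1ca1
  rot[7] = a1a01bd$ad1ca10
  rot[8] = 1a01bd$ad1ca10a
  rot[9] = a01bd$ad1ca10a1
  rot[10] = 01bd$ad1ca10a1a
  rot[11] = 1bd$ad1ca10a1a0
  rot[12] = bd$ad1ca10a1a01
  rot[13] = d$ad1ca10a1a01b
  rot[14] = $ad1ca10a1a01bd
Sorted (with $ < everything):
  sorted[0] = $ad1ca10a1a01bd  (last char: 'd')
  sorted[1] = 01bd$ad1ca10a1a  (last char: 'a')
  sorted[2] = 0a1a01bd$ad1ca1  (last char: '1')
  sorted[3] = 10a1a01bd$ad1ca  (last char: 'a')
  sorted[4] = 1a01bd$ad1ca10a  (last char: 'a')
  sorted[5] = 1bd$ad1ca10a1a0  (last char: '0')
  sorted[6] = 1ca10a1a01bd$ad  (last char: 'd')
  sorted[7] = a01bd$ad1ca10a1  (last char: '1')
  sorted[8] = a10a1a01bd$ad1c  (last char: 'c')
  sorted[9] = a1a01bd$ad1ca10  (last char: '0')
  sorted[10] = ad1ca10a1a01bd$  (last char: '$')
  sorted[11] = bd$ad1ca10a1a01  (last char: '1')
  sorted[12] = ca10a1a01bd$ad1  (last char: '1')
  sorted[13] = d$ad1ca10a1a01b  (last char: 'b')
  sorted[14] = d1ca10a1a01bd$a  (last char: 'a')
Last column: da1aa0d1c0$11ba
Original string S is at sorted index 10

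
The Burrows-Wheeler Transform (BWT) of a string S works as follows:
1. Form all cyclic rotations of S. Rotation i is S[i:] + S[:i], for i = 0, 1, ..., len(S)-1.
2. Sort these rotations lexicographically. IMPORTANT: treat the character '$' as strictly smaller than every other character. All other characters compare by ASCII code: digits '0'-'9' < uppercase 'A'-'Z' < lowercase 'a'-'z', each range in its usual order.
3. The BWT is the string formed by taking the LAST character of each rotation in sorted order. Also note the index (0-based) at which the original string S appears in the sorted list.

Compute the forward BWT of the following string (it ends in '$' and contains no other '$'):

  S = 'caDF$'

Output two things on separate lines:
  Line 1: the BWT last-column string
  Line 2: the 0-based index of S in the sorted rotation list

Answer: FaDc$
4

Derivation:
All 5 rotations (rotation i = S[i:]+S[:i]):
  rot[0] = caDF$
  rot[1] = aDF$c
  rot[2] = DF$ca
  rot[3] = F$caD
  rot[4] = $caDF
Sorted (with $ < everything):
  sorted[0] = $caDF  (last char: 'F')
  sorted[1] = DF$ca  (last char: 'a')
  sorted[2] = F$caD  (last char: 'D')
  sorted[3] = aDF$c  (last char: 'c')
  sorted[4] = caDF$  (last char: '$')
Last column: FaDc$
Original string S is at sorted index 4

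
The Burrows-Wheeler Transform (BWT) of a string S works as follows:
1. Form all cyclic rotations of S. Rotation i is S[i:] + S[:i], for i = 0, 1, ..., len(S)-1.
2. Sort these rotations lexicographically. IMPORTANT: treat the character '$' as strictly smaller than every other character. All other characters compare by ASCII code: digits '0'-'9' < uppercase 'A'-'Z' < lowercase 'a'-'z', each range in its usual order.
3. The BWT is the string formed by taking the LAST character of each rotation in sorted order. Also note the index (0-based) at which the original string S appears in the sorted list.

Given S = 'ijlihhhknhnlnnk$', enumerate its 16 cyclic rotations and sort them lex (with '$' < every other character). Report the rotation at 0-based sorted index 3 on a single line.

All 16 rotations (rotation i = S[i:]+S[:i]):
  rot[0] = ijlihhhknhnlnnk$
  rot[1] = jlihhhknhnlnnk$i
  rot[2] = lihhhknhnlnnk$ij
  rot[3] = ihhhknhnlnnk$ijl
  rot[4] = hhhknhnlnnk$ijli
  rot[5] = hhknhnlnnk$ijlih
  rot[6] = hknhnlnnk$ijlihh
  rot[7] = knhnlnnk$ijlihhh
  rot[8] = nhnlnnk$ijlihhhk
  rot[9] = hnlnnk$ijlihhhkn
  rot[10] = nlnnk$ijlihhhknh
  rot[11] = lnnk$ijlihhhknhn
  rot[12] = nnk$ijlihhhknhnl
  rot[13] = nk$ijlihhhknhnln
  rot[14] = k$ijlihhhknhnlnn
  rot[15] = $ijlihhhknhnlnnk
Sorted (with $ < everything):
  sorted[0] = $ijlihhhknhnlnnk
  sorted[1] = hhhknhnlnnk$ijli
  sorted[2] = hhknhnlnnk$ijlih
  sorted[3] = hknhnlnnk$ijlihh
  sorted[4] = hnlnnk$ijlihhhkn
  sorted[5] = ihhhknhnlnnk$ijl
  sorted[6] = ijlihhhknhnlnnk$
  sorted[7] = jlihhhknhnlnnk$i
  sorted[8] = k$ijlihhhknhnlnn
  sorted[9] = knhnlnnk$ijlihhh
  sorted[10] = lihhhknhnlnnk$ij
  sorted[11] = lnnk$ijlihhhknhn
  sorted[12] = nhnlnnk$ijlihhhk
  sorted[13] = nk$ijlihhhknhnln
  sorted[14] = nlnnk$ijlihhhknh
  sorted[15] = nnk$ijlihhhknhnl
sorted[3] = hknhnlnnk$ijlihh

Answer: hknhnlnnk$ijlihh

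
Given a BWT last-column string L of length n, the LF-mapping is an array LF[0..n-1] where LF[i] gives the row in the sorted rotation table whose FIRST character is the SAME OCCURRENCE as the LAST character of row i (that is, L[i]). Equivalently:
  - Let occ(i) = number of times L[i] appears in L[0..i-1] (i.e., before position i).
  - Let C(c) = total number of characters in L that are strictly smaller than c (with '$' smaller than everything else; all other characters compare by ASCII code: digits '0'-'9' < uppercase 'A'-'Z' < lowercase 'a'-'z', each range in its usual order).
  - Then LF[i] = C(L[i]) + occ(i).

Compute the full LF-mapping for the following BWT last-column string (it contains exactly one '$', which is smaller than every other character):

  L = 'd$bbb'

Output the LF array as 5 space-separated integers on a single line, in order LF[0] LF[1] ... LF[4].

Char counts: '$':1, 'b':3, 'd':1
C (first-col start): C('$')=0, C('b')=1, C('d')=4
L[0]='d': occ=0, LF[0]=C('d')+0=4+0=4
L[1]='$': occ=0, LF[1]=C('$')+0=0+0=0
L[2]='b': occ=0, LF[2]=C('b')+0=1+0=1
L[3]='b': occ=1, LF[3]=C('b')+1=1+1=2
L[4]='b': occ=2, LF[4]=C('b')+2=1+2=3

Answer: 4 0 1 2 3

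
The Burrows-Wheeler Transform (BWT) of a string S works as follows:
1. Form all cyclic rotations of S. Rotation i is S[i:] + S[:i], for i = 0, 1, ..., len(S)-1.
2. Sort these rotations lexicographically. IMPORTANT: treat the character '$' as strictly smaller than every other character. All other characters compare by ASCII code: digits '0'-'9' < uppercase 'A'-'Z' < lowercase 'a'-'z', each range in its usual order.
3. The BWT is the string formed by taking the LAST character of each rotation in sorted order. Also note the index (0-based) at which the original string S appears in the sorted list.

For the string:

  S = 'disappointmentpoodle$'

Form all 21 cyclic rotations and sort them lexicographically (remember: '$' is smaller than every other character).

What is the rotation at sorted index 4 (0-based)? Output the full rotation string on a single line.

Answer: e$disappointmentpoodl

Derivation:
All 21 rotations (rotation i = S[i:]+S[:i]):
  rot[0] = disappointmentpoodle$
  rot[1] = isappointmentpoodle$d
  rot[2] = sappointmentpoodle$di
  rot[3] = appointmentpoodle$dis
  rot[4] = ppointmentpoodle$disa
  rot[5] = pointmentpoodle$disap
  rot[6] = ointmentpoodle$disapp
  rot[7] = intmentpoodle$disappo
  rot[8] = ntmentpoodle$disappoi
  rot[9] = tmentpoodle$disappoin
  rot[10] = mentpoodle$disappoint
  rot[11] = entpoodle$disappointm
  rot[12] = ntpoodle$disappointme
  rot[13] = tpoodle$disappointmen
  rot[14] = poodle$disappointment
  rot[15] = oodle$disappointmentp
  rot[16] = odle$disappointmentpo
  rot[17] = dle$disappointmentpoo
  rot[18] = le$disappointmentpood
  rot[19] = e$disappointmentpoodl
  rot[20] = $disappointmentpoodle
Sorted (with $ < everything):
  sorted[0] = $disappointmentpoodle
  sorted[1] = appointmentpoodle$dis
  sorted[2] = disappointmentpoodle$
  sorted[3] = dle$disappointmentpoo
  sorted[4] = e$disappointmentpoodl
  sorted[5] = entpoodle$disappointm
  sorted[6] = intmentpoodle$disappo
  sorted[7] = isappointmentpoodle$d
  sorted[8] = le$disappointmentpood
  sorted[9] = mentpoodle$disappoint
  sorted[10] = ntmentpoodle$disappoi
  sorted[11] = ntpoodle$disappointme
  sorted[12] = odle$disappointmentpo
  sorted[13] = ointmentpoodle$disapp
  sorted[14] = oodle$disappointmentp
  sorted[15] = pointmentpoodle$disap
  sorted[16] = poodle$disappointment
  sorted[17] = ppointmentpoodle$disa
  sorted[18] = sappointmentpoodle$di
  sorted[19] = tmentpoodle$disappoin
  sorted[20] = tpoodle$disappointmen
sorted[4] = e$disappointmentpoodl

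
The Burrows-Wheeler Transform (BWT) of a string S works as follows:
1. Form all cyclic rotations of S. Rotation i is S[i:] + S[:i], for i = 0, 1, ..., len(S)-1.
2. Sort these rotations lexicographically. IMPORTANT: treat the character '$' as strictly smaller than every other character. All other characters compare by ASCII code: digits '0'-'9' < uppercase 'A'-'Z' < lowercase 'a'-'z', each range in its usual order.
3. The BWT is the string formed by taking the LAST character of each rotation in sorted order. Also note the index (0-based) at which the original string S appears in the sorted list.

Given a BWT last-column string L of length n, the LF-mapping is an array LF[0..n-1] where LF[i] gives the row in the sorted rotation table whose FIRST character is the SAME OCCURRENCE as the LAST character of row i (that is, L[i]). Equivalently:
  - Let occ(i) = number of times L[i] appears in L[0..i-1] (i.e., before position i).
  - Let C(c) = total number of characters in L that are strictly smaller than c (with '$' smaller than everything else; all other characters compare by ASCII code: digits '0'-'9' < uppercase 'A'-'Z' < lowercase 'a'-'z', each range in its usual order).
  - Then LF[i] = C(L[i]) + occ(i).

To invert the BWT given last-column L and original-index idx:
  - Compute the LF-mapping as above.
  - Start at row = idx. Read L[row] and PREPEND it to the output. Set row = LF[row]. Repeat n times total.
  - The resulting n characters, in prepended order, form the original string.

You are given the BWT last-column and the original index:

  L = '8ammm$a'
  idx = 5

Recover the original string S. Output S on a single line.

LF mapping: 1 2 4 5 6 0 3
Walk LF starting at row 5, prepending L[row]:
  step 1: row=5, L[5]='$', prepend. Next row=LF[5]=0
  step 2: row=0, L[0]='8', prepend. Next row=LF[0]=1
  step 3: row=1, L[1]='a', prepend. Next row=LF[1]=2
  step 4: row=2, L[2]='m', prepend. Next row=LF[2]=4
  step 5: row=4, L[4]='m', prepend. Next row=LF[4]=6
  step 6: row=6, L[6]='a', prepend. Next row=LF[6]=3
  step 7: row=3, L[3]='m', prepend. Next row=LF[3]=5
Reversed output: mamma8$

Answer: mamma8$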